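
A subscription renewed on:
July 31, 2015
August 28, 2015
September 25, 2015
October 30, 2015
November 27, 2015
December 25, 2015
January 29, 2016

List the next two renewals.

Every date is a Friday; gaps 28, 28, 35, 28, 28, 35 days.
Each is the last Friday of its month (at least one falls on the 29th or later, ruling out '4th Friday').
Last Friday of February 2016: February 26, 2016.
March 2016 ends with Friday March 25, 2016.

February 26, 2016; March 25, 2016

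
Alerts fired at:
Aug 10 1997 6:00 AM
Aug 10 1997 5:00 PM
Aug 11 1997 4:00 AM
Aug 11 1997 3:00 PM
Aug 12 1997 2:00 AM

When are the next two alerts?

Aug 12 1997 1:00 PM, Aug 13 1997 12:00 AM

Spacing: 11, 11, 11, 11 h — constant 11 h.
Aug 12 1997 2:00 AM + 11 h = Aug 12 1997 1:00 PM.
Aug 12 1997 1:00 PM + 11 h = Aug 13 1997 12:00 AM.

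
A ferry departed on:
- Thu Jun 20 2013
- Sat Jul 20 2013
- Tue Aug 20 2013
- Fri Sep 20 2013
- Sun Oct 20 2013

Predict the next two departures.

Wed Nov 20 2013, Fri Dec 20 2013

Each date is the 20th; the gaps (30, 31, 31, 30) track the month lengths.
The rule is the 20th of each month.
November 2013: Wed Nov 20 2013.
Next: December 2013 → Fri Dec 20 2013.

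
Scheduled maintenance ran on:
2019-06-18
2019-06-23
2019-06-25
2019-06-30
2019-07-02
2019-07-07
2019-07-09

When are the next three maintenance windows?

Every event lands on a Tuesday or Sunday (gaps cycle 5, 2, 5, 2, 5, 2).
So the schedule is: every Tuesday and Sunday.
Next Sunday: 2019-07-14.
Next Tuesday: 2019-07-16.
Next Sunday: 2019-07-21.

2019-07-14, 2019-07-16, 2019-07-21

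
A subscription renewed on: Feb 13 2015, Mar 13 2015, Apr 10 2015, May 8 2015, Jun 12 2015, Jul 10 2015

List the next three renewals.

Gaps: 28, 28, 28, 35, 28 days — a mix of 28 and 35. Every date is a Friday.
Each is the 2nd Friday of its month.
2nd Friday of August 2015: Aug 14 2015.
September 2015 — 2nd Friday is Sep 11 2015.
October 2015 — 2nd Friday is Oct 9 2015.

Aug 14 2015, Sep 11 2015, Oct 9 2015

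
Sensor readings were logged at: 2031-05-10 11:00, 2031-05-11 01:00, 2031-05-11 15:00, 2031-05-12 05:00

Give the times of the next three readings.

2031-05-12 19:00, 2031-05-13 09:00, 2031-05-13 23:00

Spacing: 14, 14, 14 h — constant 14 h.
2031-05-12 05:00 + 14 h = 2031-05-12 19:00.
2031-05-12 19:00 + 14 h = 2031-05-13 09:00.
2031-05-13 09:00 + 14 h = 2031-05-13 23:00.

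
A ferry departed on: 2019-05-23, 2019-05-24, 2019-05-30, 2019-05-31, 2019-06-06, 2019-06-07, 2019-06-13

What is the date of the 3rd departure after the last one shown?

2019-06-21

Every event lands on a Thursday or Friday (gaps cycle 1, 6, 1, 6, 1, 6).
So the schedule is: every Thursday and Friday.
The following Friday is 2019-06-14.
Next Thursday: 2019-06-20.
Next Friday: 2019-06-21.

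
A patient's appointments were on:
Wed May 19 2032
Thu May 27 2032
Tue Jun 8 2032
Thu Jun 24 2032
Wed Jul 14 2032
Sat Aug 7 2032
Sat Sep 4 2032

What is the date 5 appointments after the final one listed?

Wed Mar 23 2033

Intervals are 8, 12, 16, 20, 24, 28 days — an arithmetic progression with common difference 4.
Next gap: 32 days. Sat Sep 4 2032 + 32 days = Wed Oct 6 2032.
Next gap: 36 days. Wed Oct 6 2032 + 36 days = Thu Nov 11 2032.
Next gap: 40 days. Thu Nov 11 2032 + 40 days = Tue Dec 21 2032.
Next gap: 44 days. Tue Dec 21 2032 + 44 days = Thu Feb 3 2033.
Next gap: 48 days. Thu Feb 3 2033 + 48 days = Wed Mar 23 2033.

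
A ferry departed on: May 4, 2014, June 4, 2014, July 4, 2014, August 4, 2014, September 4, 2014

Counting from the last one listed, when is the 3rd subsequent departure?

December 4, 2014

The day-of-month is always 4 (31, 30, 31, 31 days between events).
So this recurs on the 4th of each month.
Next: October 2014 → October 4, 2014.
November 2014: November 4, 2014.
Next: December 2014 → December 4, 2014.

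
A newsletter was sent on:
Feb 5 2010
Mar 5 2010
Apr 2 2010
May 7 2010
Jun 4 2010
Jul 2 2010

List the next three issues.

All dates are Fridays, 28, 28, 35, 28, 28 days apart.
Specifically, the 1st Friday of each month.
1st Friday of August 2010: Aug 6 2010.
1st Friday of September 2010: Sep 3 2010.
October 2010 — 1st Friday is Oct 1 2010.

Aug 6 2010, Sep 3 2010, Oct 1 2010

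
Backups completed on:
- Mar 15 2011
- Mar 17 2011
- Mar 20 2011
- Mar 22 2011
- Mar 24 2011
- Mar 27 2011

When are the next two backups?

Gaps: 2, 3, 2, 2, 3 days — not constant, but cyclic with period 3.
The events fall on every Tuesday, Thursday and Sunday.
The following Tuesday is Mar 29 2011.
The following Thursday is Mar 31 2011.

Mar 29 2011, Mar 31 2011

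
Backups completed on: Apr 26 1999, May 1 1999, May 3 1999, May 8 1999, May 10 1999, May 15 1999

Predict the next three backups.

Every event lands on a Monday or Saturday (gaps cycle 5, 2, 5, 2, 5).
So the schedule is: every Monday and Saturday.
Next Monday: May 17 1999.
Next Saturday: May 22 1999.
The following Monday is May 24 1999.

May 17 1999, May 22 1999, May 24 1999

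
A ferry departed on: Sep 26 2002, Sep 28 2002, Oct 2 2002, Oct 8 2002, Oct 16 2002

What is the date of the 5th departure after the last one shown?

Intervals are 2, 4, 6, 8 days — an arithmetic progression with common difference 2.
Next gap: 10 days. Oct 16 2002 + 10 days = Oct 26 2002.
Next gap: 12 days. Oct 26 2002 + 12 days = Nov 7 2002.
Next gap: 14 days. Nov 7 2002 + 14 days = Nov 21 2002.
Next gap: 16 days. Nov 21 2002 + 16 days = Dec 7 2002.
Next gap: 18 days. Dec 7 2002 + 18 days = Dec 25 2002.

Dec 25 2002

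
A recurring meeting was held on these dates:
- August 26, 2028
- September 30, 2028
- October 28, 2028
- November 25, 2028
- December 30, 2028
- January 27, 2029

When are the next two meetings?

Every date is a Saturday; gaps 35, 28, 28, 35, 28 days.
Each is the last Saturday of its month (at least one falls on the 29th or later, ruling out '4th Saturday').
February 2029 ends with Saturday February 24, 2029.
March 2029 ends with Saturday March 31, 2029.

February 24, 2029; March 31, 2029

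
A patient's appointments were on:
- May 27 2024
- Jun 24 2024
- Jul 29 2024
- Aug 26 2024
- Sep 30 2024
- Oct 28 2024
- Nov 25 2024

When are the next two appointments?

Dec 30 2024, Jan 27 2025

These are Mondays with 28, 35, 28, 35, 28, 28-day gaps.
Each is the final Monday of its month — Jul 29 2024 is past the 28th, so '4th Monday' doesn't fit.
Last Monday of December 2024: Dec 30 2024.
Last Monday of January 2025: Jan 27 2025.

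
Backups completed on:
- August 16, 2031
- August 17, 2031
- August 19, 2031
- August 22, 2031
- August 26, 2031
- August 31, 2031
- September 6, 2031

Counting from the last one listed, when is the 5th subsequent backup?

Intervals are 1, 2, 3, 4, 5, 6 days — an arithmetic progression with common difference 1.
Next gap: 7 days. September 6, 2031 + 7 days = September 13, 2031.
Next gap: 8 days. September 13, 2031 + 8 days = September 21, 2031.
Next gap: 9 days. September 21, 2031 + 9 days = September 30, 2031.
Next gap: 10 days. September 30, 2031 + 10 days = October 10, 2031.
Next gap: 11 days. October 10, 2031 + 11 days = October 21, 2031.

October 21, 2031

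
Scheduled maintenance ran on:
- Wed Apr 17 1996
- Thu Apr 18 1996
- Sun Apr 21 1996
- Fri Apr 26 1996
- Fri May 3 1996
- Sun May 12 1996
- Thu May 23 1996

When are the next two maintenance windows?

Wed Jun 5 1996, Thu Jun 20 1996

The spacing grows by 2 each time: 1, 3, 5, 7, 9, 11 days.
Next gap: 13 days. Thu May 23 1996 + 13 days = Wed Jun 5 1996.
Next gap: 15 days. Wed Jun 5 1996 + 15 days = Thu Jun 20 1996.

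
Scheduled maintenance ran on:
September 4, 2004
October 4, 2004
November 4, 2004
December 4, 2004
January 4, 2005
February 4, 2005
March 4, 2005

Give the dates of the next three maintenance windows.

April 4, 2005; May 4, 2005; June 4, 2005

Each date is the 4th; the gaps (30, 31, 30, 31, 31, 28) track the month lengths.
The rule is the 4th of each month.
April 2005: April 4, 2005.
Next: May 2005 → May 4, 2005.
Next: June 2005 → June 4, 2005.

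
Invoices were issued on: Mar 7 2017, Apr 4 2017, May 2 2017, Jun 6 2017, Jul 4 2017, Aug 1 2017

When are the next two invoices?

Sep 5 2017, Oct 3 2017

These are Tuesdays at 28- or 35-day spacing (28, 28, 35, 28, 28).
The pattern: 1st Tuesday of the month.
1st Tuesday of September 2017: Sep 5 2017.
October 2017 — 1st Tuesday is Oct 3 2017.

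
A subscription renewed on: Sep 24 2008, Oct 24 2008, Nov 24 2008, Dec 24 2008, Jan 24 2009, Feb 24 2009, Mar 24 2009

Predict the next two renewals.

Each date is the 24th; the gaps (30, 31, 30, 31, 31, 28) track the month lengths.
The rule is the 24th of each month.
Next: April 2009 → Apr 24 2009.
May 2009: May 24 2009.

Apr 24 2009, May 24 2009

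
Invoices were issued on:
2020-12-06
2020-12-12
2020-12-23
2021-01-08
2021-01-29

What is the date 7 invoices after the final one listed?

Intervals are 6, 11, 16, 21 days — an arithmetic progression with common difference 5.
Next gap: 26 days. 2021-01-29 + 26 days = 2021-02-24.
Next gap: 31 days. 2021-02-24 + 31 days = 2021-03-27.
Next gap: 36 days. 2021-03-27 + 36 days = 2021-05-02.
Next gap: 41 days. 2021-05-02 + 41 days = 2021-06-12.
Next gap: 46 days. 2021-06-12 + 46 days = 2021-07-28.
Next gap: 51 days. 2021-07-28 + 51 days = 2021-09-17.
Next gap: 56 days. 2021-09-17 + 56 days = 2021-11-12.

2021-11-12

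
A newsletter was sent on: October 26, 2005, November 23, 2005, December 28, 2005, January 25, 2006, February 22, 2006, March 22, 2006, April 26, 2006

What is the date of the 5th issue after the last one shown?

September 27, 2006

These are Wednesdays at 28- or 35-day spacing (28, 35, 28, 28, 28, 35).
The pattern: 4th Wednesday of the month.
4th Wednesday of May 2006: May 24, 2006.
4th Wednesday of June 2006: June 28, 2006.
4th Wednesday of July 2006: July 26, 2006.
August 2006 — 4th Wednesday is August 23, 2006.
4th Wednesday of September 2006: September 27, 2006.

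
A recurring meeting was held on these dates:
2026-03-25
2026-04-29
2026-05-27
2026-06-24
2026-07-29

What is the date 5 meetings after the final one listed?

2026-12-30

Every date is a Wednesday; gaps 35, 28, 28, 35 days.
Each is the last Wednesday of its month (at least one falls on the 29th or later, ruling out '4th Wednesday').
August 2026 ends with Wednesday 2026-08-26.
September 2026 ends with Wednesday 2026-09-30.
October 2026 ends with Wednesday 2026-10-28.
November 2026 ends with Wednesday 2026-11-25.
Last Wednesday of December 2026: 2026-12-30.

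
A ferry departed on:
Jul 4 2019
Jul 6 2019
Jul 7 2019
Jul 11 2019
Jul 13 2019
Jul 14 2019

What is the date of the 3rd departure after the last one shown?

Jul 21 2019

Gaps: 2, 1, 4, 2, 1 days — not constant, but cyclic with period 3.
The events fall on every Thursday, Saturday and Sunday.
Next Thursday: Jul 18 2019.
The following Saturday is Jul 20 2019.
The following Sunday is Jul 21 2019.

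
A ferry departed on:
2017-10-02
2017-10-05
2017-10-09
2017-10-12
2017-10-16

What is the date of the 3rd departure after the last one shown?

The gap pattern 3, 4, 3, 4 repeats every 2 events.
These are the Mondays and Thursdays of each week.
The following Thursday is 2017-10-19.
Next Monday: 2017-10-23.
Next Thursday: 2017-10-26.

2017-10-26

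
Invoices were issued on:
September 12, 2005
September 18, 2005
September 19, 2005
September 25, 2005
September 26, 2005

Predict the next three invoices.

Every event lands on a Monday or Sunday (gaps cycle 6, 1, 6, 1).
So the schedule is: every Monday and Sunday.
Next Sunday: October 2, 2005.
Next Monday: October 3, 2005.
The following Sunday is October 9, 2005.

October 2, 2005; October 3, 2005; October 9, 2005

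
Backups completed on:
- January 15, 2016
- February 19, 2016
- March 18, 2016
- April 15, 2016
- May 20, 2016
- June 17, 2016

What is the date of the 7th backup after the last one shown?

January 20, 2017

Gaps: 35, 28, 28, 35, 28 days — a mix of 28 and 35. Every date is a Friday.
Each is the 3rd Friday of its month.
July 2016 — 3rd Friday is July 15, 2016.
3rd Friday of August 2016: August 19, 2016.
September 2016 — 3rd Friday is September 16, 2016.
October 2016 — 3rd Friday is October 21, 2016.
3rd Friday of November 2016: November 18, 2016.
December 2016 — 3rd Friday is December 16, 2016.
January 2017 — 3rd Friday is January 20, 2017.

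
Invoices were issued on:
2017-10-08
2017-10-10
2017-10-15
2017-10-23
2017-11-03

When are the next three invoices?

2017-11-17, 2017-12-04, 2017-12-24

Gaps: 2, 5, 8, 11 days — each gap is 3 larger than the previous one.
Next gap: 14 days. 2017-11-03 + 14 days = 2017-11-17.
Next gap: 17 days. 2017-11-17 + 17 days = 2017-12-04.
Next gap: 20 days. 2017-12-04 + 20 days = 2017-12-24.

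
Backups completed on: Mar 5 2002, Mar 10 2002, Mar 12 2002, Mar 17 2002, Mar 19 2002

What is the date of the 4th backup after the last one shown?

Apr 2 2002

Gaps: 5, 2, 5, 2 days — not constant, but cyclic with period 2.
The events fall on every Tuesday and Sunday.
Next Sunday: Mar 24 2002.
The following Tuesday is Mar 26 2002.
The following Sunday is Mar 31 2002.
Next Tuesday: Apr 2 2002.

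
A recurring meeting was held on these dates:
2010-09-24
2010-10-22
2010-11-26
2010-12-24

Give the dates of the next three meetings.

2011-01-28, 2011-02-25, 2011-03-25

All dates are Fridays, 28, 35, 28 days apart.
Specifically, the 4th Friday of each month.
January 2011 — 4th Friday is 2011-01-28.
4th Friday of February 2011: 2011-02-25.
4th Friday of March 2011: 2011-03-25.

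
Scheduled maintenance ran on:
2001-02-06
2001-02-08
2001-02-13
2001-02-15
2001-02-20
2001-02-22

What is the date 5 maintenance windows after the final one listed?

2001-03-13

The gap pattern 2, 5, 2, 5, 2 repeats every 2 events.
These are the Tuesdays and Thursdays of each week.
Next Tuesday: 2001-02-27.
Next Thursday: 2001-03-01.
The following Tuesday is 2001-03-06.
The following Thursday is 2001-03-08.
The following Tuesday is 2001-03-13.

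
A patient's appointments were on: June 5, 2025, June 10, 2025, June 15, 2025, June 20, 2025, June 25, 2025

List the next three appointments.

Gaps between consecutive events: 5, 5, 5, 5 days — a constant 5-day interval.
June 25, 2025 + 5 days = June 30, 2025.
June 30, 2025 + 5 days = July 5, 2025.
July 5, 2025 + 5 days = July 10, 2025.

June 30, 2025; July 5, 2025; July 10, 2025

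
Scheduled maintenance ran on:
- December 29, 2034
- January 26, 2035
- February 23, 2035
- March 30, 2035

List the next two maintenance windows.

All Fridays; the gaps (28, 28, 35) vary with month length.
This is the last Friday of each month.
Last Friday of April 2035: April 27, 2035.
Last Friday of May 2035: May 25, 2035.

April 27, 2035; May 25, 2035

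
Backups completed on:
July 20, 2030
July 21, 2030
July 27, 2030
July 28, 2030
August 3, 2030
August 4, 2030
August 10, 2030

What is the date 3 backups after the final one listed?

August 18, 2030

The gap pattern 1, 6, 1, 6, 1, 6 repeats every 2 events.
These are the Saturdays and Sundays of each week.
Next Sunday: August 11, 2030.
The following Saturday is August 17, 2030.
The following Sunday is August 18, 2030.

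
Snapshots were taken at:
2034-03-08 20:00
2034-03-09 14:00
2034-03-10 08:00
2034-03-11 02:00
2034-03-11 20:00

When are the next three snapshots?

2034-03-12 14:00, 2034-03-13 08:00, 2034-03-14 02:00

Gaps: 18, 18, 18, 18 hours — each event is 18 hours after the previous one.
2034-03-11 20:00 + 18 h = 2034-03-12 14:00.
2034-03-12 14:00 + 18 h = 2034-03-13 08:00.
2034-03-13 08:00 + 18 h = 2034-03-14 02:00.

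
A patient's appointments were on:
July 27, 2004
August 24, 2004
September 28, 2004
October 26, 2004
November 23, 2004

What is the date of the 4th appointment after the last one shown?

All dates are Tuesdays, 28, 35, 28, 28 days apart.
Specifically, the 4th Tuesday of each month.
4th Tuesday of December 2004: December 28, 2004.
4th Tuesday of January 2005: January 25, 2005.
February 2005 — 4th Tuesday is February 22, 2005.
4th Tuesday of March 2005: March 22, 2005.

March 22, 2005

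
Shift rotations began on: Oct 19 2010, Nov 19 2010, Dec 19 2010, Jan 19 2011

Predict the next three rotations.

The day-of-month is always 19 (31, 30, 31 days between events).
So this recurs on the 19th of each month.
February 2011: Feb 19 2011.
Next: March 2011 → Mar 19 2011.
Next: April 2011 → Apr 19 2011.

Feb 19 2011, Mar 19 2011, Apr 19 2011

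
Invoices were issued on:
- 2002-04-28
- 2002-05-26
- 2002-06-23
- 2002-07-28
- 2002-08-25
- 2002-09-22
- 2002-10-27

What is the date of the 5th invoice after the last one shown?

2003-03-23

Gaps: 28, 28, 35, 28, 28, 35 days — a mix of 28 and 35. Every date is a Sunday.
Each is the 4th Sunday of its month.
4th Sunday of November 2002: 2002-11-24.
December 2002 — 4th Sunday is 2002-12-22.
January 2003 — 4th Sunday is 2003-01-26.
February 2003 — 4th Sunday is 2003-02-23.
March 2003 — 4th Sunday is 2003-03-23.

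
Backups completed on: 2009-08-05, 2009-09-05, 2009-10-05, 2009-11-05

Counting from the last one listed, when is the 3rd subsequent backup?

2010-02-05

Gaps: 31, 30, 31 days — not constant. Every event is on the 5th of the month.
Pattern: the 5th of each month.
Next: December 2009 → 2009-12-05.
Next: January 2010 → 2010-01-05.
February 2010: 2010-02-05.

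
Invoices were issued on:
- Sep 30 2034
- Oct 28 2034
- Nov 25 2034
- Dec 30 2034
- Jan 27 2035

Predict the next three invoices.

All Saturdays; the gaps (28, 28, 35, 28) vary with month length.
This is the last Saturday of each month.
Last Saturday of February 2035: Feb 24 2035.
March 2035 ends with Saturday Mar 31 2035.
April 2035 ends with Saturday Apr 28 2035.

Feb 24 2035, Mar 31 2035, Apr 28 2035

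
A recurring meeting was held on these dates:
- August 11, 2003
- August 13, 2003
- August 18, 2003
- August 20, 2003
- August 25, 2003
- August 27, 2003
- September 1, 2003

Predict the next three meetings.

September 3, 2003; September 8, 2003; September 10, 2003

Gaps: 2, 5, 2, 5, 2, 5 days — not constant, but cyclic with period 2.
The events fall on every Monday and Wednesday.
The following Wednesday is September 3, 2003.
The following Monday is September 8, 2003.
The following Wednesday is September 10, 2003.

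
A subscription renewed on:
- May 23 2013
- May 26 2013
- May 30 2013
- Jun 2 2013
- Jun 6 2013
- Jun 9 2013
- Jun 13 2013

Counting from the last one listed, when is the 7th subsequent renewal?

The gap pattern 3, 4, 3, 4, 3, 4 repeats every 2 events.
These are the Thursdays and Sundays of each week.
Next Sunday: Jun 16 2013.
The following Thursday is Jun 20 2013.
The following Sunday is Jun 23 2013.
Next Thursday: Jun 27 2013.
Next Sunday: Jun 30 2013.
Next Thursday: Jul 4 2013.
The following Sunday is Jul 7 2013.

Jul 7 2013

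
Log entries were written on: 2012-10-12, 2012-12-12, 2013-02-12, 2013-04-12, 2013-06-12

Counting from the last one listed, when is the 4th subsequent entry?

2014-02-12

The day-of-month is always 12 (61, 62, 59, 61 days between events).
So this recurs on the 12th of every 2 months.
August 2013: 2013-08-12.
October 2013: 2013-10-12.
December 2013: 2013-12-12.
February 2014: 2014-02-12.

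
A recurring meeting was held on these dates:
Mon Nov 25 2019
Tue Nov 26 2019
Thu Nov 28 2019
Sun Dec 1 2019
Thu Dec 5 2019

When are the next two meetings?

Intervals are 1, 2, 3, 4 days — an arithmetic progression with common difference 1.
Next gap: 5 days. Thu Dec 5 2019 + 5 days = Tue Dec 10 2019.
Next gap: 6 days. Tue Dec 10 2019 + 6 days = Mon Dec 16 2019.

Tue Dec 10 2019, Mon Dec 16 2019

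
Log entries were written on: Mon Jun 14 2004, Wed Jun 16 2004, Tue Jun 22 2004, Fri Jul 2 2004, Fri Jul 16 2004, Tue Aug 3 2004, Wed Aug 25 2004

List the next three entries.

The spacing grows by 4 each time: 2, 6, 10, 14, 18, 22 days.
Next gap: 26 days. Wed Aug 25 2004 + 26 days = Mon Sep 20 2004.
Next gap: 30 days. Mon Sep 20 2004 + 30 days = Wed Oct 20 2004.
Next gap: 34 days. Wed Oct 20 2004 + 34 days = Tue Nov 23 2004.

Mon Sep 20 2004, Wed Oct 20 2004, Tue Nov 23 2004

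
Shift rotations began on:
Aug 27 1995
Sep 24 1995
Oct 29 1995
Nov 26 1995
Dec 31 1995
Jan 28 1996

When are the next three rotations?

Every date is a Sunday; gaps 28, 35, 28, 35, 28 days.
Each is the last Sunday of its month (at least one falls on the 29th or later, ruling out '4th Sunday').
Last Sunday of February 1996: Feb 25 1996.
March 1996 ends with Sunday Mar 31 1996.
Last Sunday of April 1996: Apr 28 1996.

Feb 25 1996, Mar 31 1996, Apr 28 1996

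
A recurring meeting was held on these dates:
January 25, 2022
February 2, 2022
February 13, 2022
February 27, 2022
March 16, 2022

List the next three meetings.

Intervals are 8, 11, 14, 17 days — an arithmetic progression with common difference 3.
Next gap: 20 days. March 16, 2022 + 20 days = April 5, 2022.
Next gap: 23 days. April 5, 2022 + 23 days = April 28, 2022.
Next gap: 26 days. April 28, 2022 + 26 days = May 24, 2022.

April 5, 2022; April 28, 2022; May 24, 2022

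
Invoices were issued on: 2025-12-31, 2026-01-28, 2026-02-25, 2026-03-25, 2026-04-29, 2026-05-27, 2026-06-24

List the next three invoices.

Every date is a Wednesday; gaps 28, 28, 28, 35, 28, 28 days.
Each is the last Wednesday of its month (at least one falls on the 29th or later, ruling out '4th Wednesday').
Last Wednesday of July 2026: 2026-07-29.
August 2026 ends with Wednesday 2026-08-26.
Last Wednesday of September 2026: 2026-09-30.

2026-07-29, 2026-08-26, 2026-09-30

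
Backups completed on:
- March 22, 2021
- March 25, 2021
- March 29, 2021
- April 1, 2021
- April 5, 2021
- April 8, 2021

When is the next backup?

Gaps: 3, 4, 3, 4, 3 days — not constant, but cyclic with period 2.
The events fall on every Monday and Thursday.
Next Monday: April 12, 2021.

April 12, 2021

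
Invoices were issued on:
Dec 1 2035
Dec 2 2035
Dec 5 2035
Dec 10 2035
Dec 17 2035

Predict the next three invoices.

Intervals are 1, 3, 5, 7 days — an arithmetic progression with common difference 2.
Next gap: 9 days. Dec 17 2035 + 9 days = Dec 26 2035.
Next gap: 11 days. Dec 26 2035 + 11 days = Jan 6 2036.
Next gap: 13 days. Jan 6 2036 + 13 days = Jan 19 2036.

Dec 26 2035, Jan 6 2036, Jan 19 2036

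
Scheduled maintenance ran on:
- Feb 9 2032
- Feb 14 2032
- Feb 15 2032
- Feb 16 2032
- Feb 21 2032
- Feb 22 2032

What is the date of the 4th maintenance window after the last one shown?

Mar 1 2032

Gaps: 5, 1, 1, 5, 1 days — not constant, but cyclic with period 3.
The events fall on every Monday, Saturday and Sunday.
Next Monday: Feb 23 2032.
Next Saturday: Feb 28 2032.
The following Sunday is Feb 29 2032.
Next Monday: Mar 1 2032.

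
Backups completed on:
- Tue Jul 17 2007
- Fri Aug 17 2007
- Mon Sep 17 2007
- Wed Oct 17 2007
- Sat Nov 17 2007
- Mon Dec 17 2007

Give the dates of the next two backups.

Thu Jan 17 2008, Sun Feb 17 2008

Gaps: 31, 31, 30, 31, 30 days — not constant. Every event is on the 17th of the month.
Pattern: the 17th of each month.
Next: January 2008 → Thu Jan 17 2008.
Next: February 2008 → Sun Feb 17 2008.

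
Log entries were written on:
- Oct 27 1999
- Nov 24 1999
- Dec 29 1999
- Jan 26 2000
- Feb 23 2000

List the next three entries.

Mar 29 2000, Apr 26 2000, May 31 2000

Every date is a Wednesday; gaps 28, 35, 28, 28 days.
Each is the last Wednesday of its month (at least one falls on the 29th or later, ruling out '4th Wednesday').
Last Wednesday of March 2000: Mar 29 2000.
April 2000 ends with Wednesday Apr 26 2000.
Last Wednesday of May 2000: May 31 2000.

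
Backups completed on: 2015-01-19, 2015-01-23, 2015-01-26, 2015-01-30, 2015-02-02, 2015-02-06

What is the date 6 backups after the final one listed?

Gaps: 4, 3, 4, 3, 4 days — not constant, but cyclic with period 2.
The events fall on every Monday and Friday.
The following Monday is 2015-02-09.
The following Friday is 2015-02-13.
Next Monday: 2015-02-16.
Next Friday: 2015-02-20.
The following Monday is 2015-02-23.
Next Friday: 2015-02-27.

2015-02-27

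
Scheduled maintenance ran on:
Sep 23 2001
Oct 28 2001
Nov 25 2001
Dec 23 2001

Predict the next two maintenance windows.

These are Sundays at 28- or 35-day spacing (35, 28, 28).
The pattern: 4th Sunday of the month.
4th Sunday of January 2002: Jan 27 2002.
February 2002 — 4th Sunday is Feb 24 2002.

Jan 27 2002, Feb 24 2002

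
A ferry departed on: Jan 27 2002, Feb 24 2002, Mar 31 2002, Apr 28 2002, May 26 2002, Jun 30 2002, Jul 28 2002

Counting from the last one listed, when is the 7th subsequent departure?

These are Sundays with 28, 35, 28, 28, 35, 28-day gaps.
Each is the final Sunday of its month — Mar 31 2002 is past the 28th, so '4th Sunday' doesn't fit.
Last Sunday of August 2002: Aug 25 2002.
September 2002 ends with Sunday Sep 29 2002.
Last Sunday of October 2002: Oct 27 2002.
Last Sunday of November 2002: Nov 24 2002.
December 2002 ends with Sunday Dec 29 2002.
January 2003 ends with Sunday Jan 26 2003.
February 2003 ends with Sunday Feb 23 2003.

Feb 23 2003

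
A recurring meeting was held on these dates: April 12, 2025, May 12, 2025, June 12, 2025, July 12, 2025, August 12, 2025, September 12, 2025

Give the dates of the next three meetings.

October 12, 2025; November 12, 2025; December 12, 2025

Each date is the 12th; the gaps (30, 31, 30, 31, 31) track the month lengths.
The rule is the 12th of each month.
October 2025: October 12, 2025.
November 2025: November 12, 2025.
Next: December 2025 → December 12, 2025.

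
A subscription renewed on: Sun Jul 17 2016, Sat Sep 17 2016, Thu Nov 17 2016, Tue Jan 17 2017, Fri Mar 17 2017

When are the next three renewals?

Each date is the 17th; the gaps (62, 61, 61, 59) track the month lengths.
The rule is the 17th of every 2 months.
May 2017: Wed May 17 2017.
Next: July 2017 → Mon Jul 17 2017.
Next: September 2017 → Sun Sep 17 2017.

Wed May 17 2017, Mon Jul 17 2017, Sun Sep 17 2017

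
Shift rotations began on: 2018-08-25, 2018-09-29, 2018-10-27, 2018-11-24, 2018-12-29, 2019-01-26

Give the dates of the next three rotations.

2019-02-23, 2019-03-30, 2019-04-27

Every date is a Saturday; gaps 35, 28, 28, 35, 28 days.
Each is the last Saturday of its month (at least one falls on the 29th or later, ruling out '4th Saturday').
Last Saturday of February 2019: 2019-02-23.
Last Saturday of March 2019: 2019-03-30.
April 2019 ends with Saturday 2019-04-27.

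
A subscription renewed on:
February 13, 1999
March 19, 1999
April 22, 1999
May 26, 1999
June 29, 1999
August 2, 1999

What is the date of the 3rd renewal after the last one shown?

Gaps between consecutive events: 34, 34, 34, 34, 34 days — a constant 34-day interval.
August 2, 1999 + 34 days = September 5, 1999.
September 5, 1999 + 34 days = October 9, 1999.
October 9, 1999 + 34 days = November 12, 1999.

November 12, 1999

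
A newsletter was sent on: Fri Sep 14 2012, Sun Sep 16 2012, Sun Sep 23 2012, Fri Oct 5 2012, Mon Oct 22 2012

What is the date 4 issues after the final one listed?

The spacing grows by 5 each time: 2, 7, 12, 17 days.
Next gap: 22 days. Mon Oct 22 2012 + 22 days = Tue Nov 13 2012.
Next gap: 27 days. Tue Nov 13 2012 + 27 days = Mon Dec 10 2012.
Next gap: 32 days. Mon Dec 10 2012 + 32 days = Fri Jan 11 2013.
Next gap: 37 days. Fri Jan 11 2013 + 37 days = Sun Feb 17 2013.

Sun Feb 17 2013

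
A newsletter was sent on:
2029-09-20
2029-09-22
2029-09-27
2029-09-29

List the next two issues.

2029-10-04, 2029-10-06

The gap pattern 2, 5, 2 repeats every 2 events.
These are the Thursdays and Saturdays of each week.
Next Thursday: 2029-10-04.
Next Saturday: 2029-10-06.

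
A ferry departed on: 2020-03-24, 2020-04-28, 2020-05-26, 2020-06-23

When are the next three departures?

2020-07-28, 2020-08-25, 2020-09-22

All dates are Tuesdays, 35, 28, 28 days apart.
Specifically, the 4th Tuesday of each month.
July 2020 — 4th Tuesday is 2020-07-28.
August 2020 — 4th Tuesday is 2020-08-25.
September 2020 — 4th Tuesday is 2020-09-22.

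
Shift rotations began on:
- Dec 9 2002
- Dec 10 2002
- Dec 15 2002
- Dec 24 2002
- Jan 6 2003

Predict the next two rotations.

Jan 23 2003, Feb 13 2003

The spacing grows by 4 each time: 1, 5, 9, 13 days.
Next gap: 17 days. Jan 6 2003 + 17 days = Jan 23 2003.
Next gap: 21 days. Jan 23 2003 + 21 days = Feb 13 2003.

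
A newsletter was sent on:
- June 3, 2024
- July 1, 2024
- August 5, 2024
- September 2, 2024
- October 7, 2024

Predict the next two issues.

November 4, 2024; December 2, 2024

Gaps: 28, 35, 28, 35 days — a mix of 28 and 35. Every date is a Monday.
Each is the 1st Monday of its month.
November 2024 — 1st Monday is November 4, 2024.
December 2024 — 1st Monday is December 2, 2024.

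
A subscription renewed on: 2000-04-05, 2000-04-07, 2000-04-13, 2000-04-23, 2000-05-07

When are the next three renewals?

2000-05-25, 2000-06-16, 2000-07-12

Gaps: 2, 6, 10, 14 days — each gap is 4 larger than the previous one.
Next gap: 18 days. 2000-05-07 + 18 days = 2000-05-25.
Next gap: 22 days. 2000-05-25 + 22 days = 2000-06-16.
Next gap: 26 days. 2000-06-16 + 26 days = 2000-07-12.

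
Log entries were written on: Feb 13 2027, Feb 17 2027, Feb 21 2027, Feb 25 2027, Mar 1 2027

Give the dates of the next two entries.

Mar 5 2027, Mar 9 2027

Every event comes 4 days after the last (4, 4, 4, 4).
Mar 1 2027 + 4 days = Mar 5 2027.
Mar 5 2027 + 4 days = Mar 9 2027.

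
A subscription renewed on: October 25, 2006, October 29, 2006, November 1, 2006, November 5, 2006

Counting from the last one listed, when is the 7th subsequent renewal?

Every event lands on a Wednesday or Sunday (gaps cycle 4, 3, 4).
So the schedule is: every Wednesday and Sunday.
Next Wednesday: November 8, 2006.
The following Sunday is November 12, 2006.
The following Wednesday is November 15, 2006.
Next Sunday: November 19, 2006.
Next Wednesday: November 22, 2006.
The following Sunday is November 26, 2006.
Next Wednesday: November 29, 2006.

November 29, 2006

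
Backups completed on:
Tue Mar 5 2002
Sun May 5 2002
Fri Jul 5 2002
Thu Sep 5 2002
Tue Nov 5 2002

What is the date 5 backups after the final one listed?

Fri Sep 5 2003

The day-of-month is always 5 (61, 61, 62, 61 days between events).
So this recurs on the 5th of every 2 months.
Next: January 2003 → Sun Jan 5 2003.
Next: March 2003 → Wed Mar 5 2003.
Next: May 2003 → Mon May 5 2003.
Next: July 2003 → Sat Jul 5 2003.
September 2003: Fri Sep 5 2003.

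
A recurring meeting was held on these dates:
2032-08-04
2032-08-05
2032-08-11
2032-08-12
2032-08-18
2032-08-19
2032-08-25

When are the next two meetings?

The gap pattern 1, 6, 1, 6, 1, 6 repeats every 2 events.
These are the Wednesdays and Thursdays of each week.
The following Thursday is 2032-08-26.
The following Wednesday is 2032-09-01.

2032-08-26, 2032-09-01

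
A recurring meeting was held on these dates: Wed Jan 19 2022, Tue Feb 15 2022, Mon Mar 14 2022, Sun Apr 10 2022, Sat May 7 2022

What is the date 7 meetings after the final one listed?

Gaps between consecutive events: 27, 27, 27, 27 days — a constant 27-day interval.
Sat May 7 2022 + 27 days = Fri Jun 3 2022.
Fri Jun 3 2022 + 27 days = Thu Jun 30 2022.
Thu Jun 30 2022 + 27 days = Wed Jul 27 2022.
Wed Jul 27 2022 + 27 days = Tue Aug 23 2022.
Tue Aug 23 2022 + 27 days = Mon Sep 19 2022.
Mon Sep 19 2022 + 27 days = Sun Oct 16 2022.
Sun Oct 16 2022 + 27 days = Sat Nov 12 2022.

Sat Nov 12 2022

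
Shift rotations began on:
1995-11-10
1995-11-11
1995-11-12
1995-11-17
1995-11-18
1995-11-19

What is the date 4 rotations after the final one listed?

1995-12-01

Every event lands on a Friday or Saturday or Sunday (gaps cycle 1, 1, 5, 1, 1).
So the schedule is: every Friday, Saturday and Sunday.
Next Friday: 1995-11-24.
The following Saturday is 1995-11-25.
Next Sunday: 1995-11-26.
The following Friday is 1995-12-01.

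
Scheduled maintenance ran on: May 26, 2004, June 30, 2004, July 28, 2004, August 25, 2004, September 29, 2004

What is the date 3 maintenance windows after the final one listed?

These are Wednesdays with 35, 28, 28, 35-day gaps.
Each is the final Wednesday of its month — June 30, 2004 is past the 28th, so '4th Wednesday' doesn't fit.
Last Wednesday of October 2004: October 27, 2004.
Last Wednesday of November 2004: November 24, 2004.
Last Wednesday of December 2004: December 29, 2004.

December 29, 2004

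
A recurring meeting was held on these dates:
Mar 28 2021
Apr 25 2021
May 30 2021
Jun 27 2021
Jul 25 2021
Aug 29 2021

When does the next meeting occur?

Sep 26 2021

Every date is a Sunday; gaps 28, 35, 28, 28, 35 days.
Each is the last Sunday of its month (at least one falls on the 29th or later, ruling out '4th Sunday').
Last Sunday of September 2021: Sep 26 2021.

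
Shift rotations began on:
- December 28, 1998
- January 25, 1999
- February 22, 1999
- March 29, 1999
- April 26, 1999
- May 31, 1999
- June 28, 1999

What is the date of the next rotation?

July 26, 1999

These are Mondays with 28, 28, 35, 28, 35, 28-day gaps.
Each is the final Monday of its month — March 29, 1999 is past the 28th, so '4th Monday' doesn't fit.
Last Monday of July 1999: July 26, 1999.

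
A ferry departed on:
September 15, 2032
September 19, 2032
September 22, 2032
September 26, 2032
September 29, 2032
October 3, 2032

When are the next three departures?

The gap pattern 4, 3, 4, 3, 4 repeats every 2 events.
These are the Wednesdays and Sundays of each week.
The following Wednesday is October 6, 2032.
Next Sunday: October 10, 2032.
The following Wednesday is October 13, 2032.

October 6, 2032; October 10, 2032; October 13, 2032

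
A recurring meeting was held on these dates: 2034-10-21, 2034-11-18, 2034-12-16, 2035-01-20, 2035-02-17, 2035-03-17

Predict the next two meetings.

These are Saturdays at 28- or 35-day spacing (28, 28, 35, 28, 28).
The pattern: 3rd Saturday of the month.
3rd Saturday of April 2035: 2035-04-21.
May 2035 — 3rd Saturday is 2035-05-19.

2035-04-21, 2035-05-19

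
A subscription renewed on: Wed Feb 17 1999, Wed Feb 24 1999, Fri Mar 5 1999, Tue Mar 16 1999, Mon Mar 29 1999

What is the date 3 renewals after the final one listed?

Wed May 19 1999

Gaps: 7, 9, 11, 13 days — each gap is 2 larger than the previous one.
Next gap: 15 days. Mon Mar 29 1999 + 15 days = Tue Apr 13 1999.
Next gap: 17 days. Tue Apr 13 1999 + 17 days = Fri Apr 30 1999.
Next gap: 19 days. Fri Apr 30 1999 + 19 days = Wed May 19 1999.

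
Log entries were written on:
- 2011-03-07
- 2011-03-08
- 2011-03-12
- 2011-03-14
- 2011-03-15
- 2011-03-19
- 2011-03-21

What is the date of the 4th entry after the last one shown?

2011-03-29

Gaps: 1, 4, 2, 1, 4, 2 days — not constant, but cyclic with period 3.
The events fall on every Monday, Tuesday and Saturday.
Next Tuesday: 2011-03-22.
The following Saturday is 2011-03-26.
Next Monday: 2011-03-28.
The following Tuesday is 2011-03-29.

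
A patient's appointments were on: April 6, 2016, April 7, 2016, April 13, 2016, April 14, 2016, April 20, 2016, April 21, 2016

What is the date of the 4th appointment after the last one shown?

May 5, 2016

Gaps: 1, 6, 1, 6, 1 days — not constant, but cyclic with period 2.
The events fall on every Wednesday and Thursday.
Next Wednesday: April 27, 2016.
Next Thursday: April 28, 2016.
Next Wednesday: May 4, 2016.
Next Thursday: May 5, 2016.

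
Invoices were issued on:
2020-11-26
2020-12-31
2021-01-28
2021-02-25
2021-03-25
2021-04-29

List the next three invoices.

2021-05-27, 2021-06-24, 2021-07-29

All Thursdays; the gaps (35, 28, 28, 28, 35) vary with month length.
This is the last Thursday of each month.
Last Thursday of May 2021: 2021-05-27.
June 2021 ends with Thursday 2021-06-24.
July 2021 ends with Thursday 2021-07-29.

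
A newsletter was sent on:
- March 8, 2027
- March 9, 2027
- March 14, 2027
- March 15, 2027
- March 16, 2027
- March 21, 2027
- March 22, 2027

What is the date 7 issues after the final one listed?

April 6, 2027

Gaps: 1, 5, 1, 1, 5, 1 days — not constant, but cyclic with period 3.
The events fall on every Monday, Tuesday and Sunday.
Next Tuesday: March 23, 2027.
The following Sunday is March 28, 2027.
Next Monday: March 29, 2027.
Next Tuesday: March 30, 2027.
Next Sunday: April 4, 2027.
The following Monday is April 5, 2027.
Next Tuesday: April 6, 2027.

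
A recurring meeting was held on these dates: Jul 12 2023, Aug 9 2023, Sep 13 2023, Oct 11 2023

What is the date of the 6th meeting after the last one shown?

Apr 10 2024

Gaps: 28, 35, 28 days — a mix of 28 and 35. Every date is a Wednesday.
Each is the 2nd Wednesday of its month.
2nd Wednesday of November 2023: Nov 8 2023.
2nd Wednesday of December 2023: Dec 13 2023.
January 2024 — 2nd Wednesday is Jan 10 2024.
February 2024 — 2nd Wednesday is Feb 14 2024.
March 2024 — 2nd Wednesday is Mar 13 2024.
April 2024 — 2nd Wednesday is Apr 10 2024.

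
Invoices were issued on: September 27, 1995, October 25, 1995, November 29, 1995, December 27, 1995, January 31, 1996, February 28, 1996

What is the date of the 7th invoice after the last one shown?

September 25, 1996

Every date is a Wednesday; gaps 28, 35, 28, 35, 28 days.
Each is the last Wednesday of its month (at least one falls on the 29th or later, ruling out '4th Wednesday').
March 1996 ends with Wednesday March 27, 1996.
April 1996 ends with Wednesday April 24, 1996.
May 1996 ends with Wednesday May 29, 1996.
June 1996 ends with Wednesday June 26, 1996.
July 1996 ends with Wednesday July 31, 1996.
Last Wednesday of August 1996: August 28, 1996.
Last Wednesday of September 1996: September 25, 1996.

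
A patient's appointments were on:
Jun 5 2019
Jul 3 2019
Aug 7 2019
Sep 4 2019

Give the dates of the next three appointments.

These are Wednesdays at 28- or 35-day spacing (28, 35, 28).
The pattern: 1st Wednesday of the month.
October 2019 — 1st Wednesday is Oct 2 2019.
November 2019 — 1st Wednesday is Nov 6 2019.
December 2019 — 1st Wednesday is Dec 4 2019.

Oct 2 2019, Nov 6 2019, Dec 4 2019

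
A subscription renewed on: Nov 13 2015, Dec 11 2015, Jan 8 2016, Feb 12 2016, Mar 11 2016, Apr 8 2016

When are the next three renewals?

May 13 2016, Jun 10 2016, Jul 8 2016

These are Fridays at 28- or 35-day spacing (28, 28, 35, 28, 28).
The pattern: 2nd Friday of the month.
May 2016 — 2nd Friday is May 13 2016.
June 2016 — 2nd Friday is Jun 10 2016.
2nd Friday of July 2016: Jul 8 2016.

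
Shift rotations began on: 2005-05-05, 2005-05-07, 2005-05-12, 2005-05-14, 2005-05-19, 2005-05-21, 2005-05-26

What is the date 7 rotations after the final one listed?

2005-06-18

The gap pattern 2, 5, 2, 5, 2, 5 repeats every 2 events.
These are the Thursdays and Saturdays of each week.
Next Saturday: 2005-05-28.
Next Thursday: 2005-06-02.
Next Saturday: 2005-06-04.
Next Thursday: 2005-06-09.
Next Saturday: 2005-06-11.
Next Thursday: 2005-06-16.
Next Saturday: 2005-06-18.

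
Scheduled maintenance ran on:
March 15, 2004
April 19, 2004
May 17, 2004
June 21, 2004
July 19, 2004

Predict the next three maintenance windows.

All dates are Mondays, 35, 28, 35, 28 days apart.
Specifically, the 3rd Monday of each month.
August 2004 — 3rd Monday is August 16, 2004.
September 2004 — 3rd Monday is September 20, 2004.
3rd Monday of October 2004: October 18, 2004.

August 16, 2004; September 20, 2004; October 18, 2004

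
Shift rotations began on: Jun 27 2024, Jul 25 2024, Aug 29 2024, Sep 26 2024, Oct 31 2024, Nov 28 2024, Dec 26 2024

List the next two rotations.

All Thursdays; the gaps (28, 35, 28, 35, 28, 28) vary with month length.
This is the last Thursday of each month.
Last Thursday of January 2025: Jan 30 2025.
Last Thursday of February 2025: Feb 27 2025.

Jan 30 2025, Feb 27 2025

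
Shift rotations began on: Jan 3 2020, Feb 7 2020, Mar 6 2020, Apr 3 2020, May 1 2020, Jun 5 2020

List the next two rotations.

All dates are Fridays, 35, 28, 28, 28, 35 days apart.
Specifically, the 1st Friday of each month.
1st Friday of July 2020: Jul 3 2020.
August 2020 — 1st Friday is Aug 7 2020.

Jul 3 2020, Aug 7 2020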